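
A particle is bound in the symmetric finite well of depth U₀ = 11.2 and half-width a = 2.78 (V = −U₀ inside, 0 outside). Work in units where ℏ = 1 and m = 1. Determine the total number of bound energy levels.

The dimensionless depth is z₀ = a√(2mU₀)/ℏ = 2.78 × √(22.40) = 13.16.
The even/odd transcendental equations gain one root per π/2 in z₀, giving N = 1 + ⌊2z₀/π⌋ = 1 + ⌊8.376⌋ = 9.

N = 9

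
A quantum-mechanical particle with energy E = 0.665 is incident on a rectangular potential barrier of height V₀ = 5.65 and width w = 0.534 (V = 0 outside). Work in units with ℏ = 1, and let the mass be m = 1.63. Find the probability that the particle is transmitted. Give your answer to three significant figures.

E < V₀: inside the barrier ψ ∝ e^{±κx} with κ = √(2m(V₀ − E))/ℏ = 4.031.
κw = 2.153, sinh(κw) = 4.246.
The exact tunnelling result is T⁻¹ = 1 + V₀² sinh²(κw) / [4E(V₀ − E)] = 44.40, so T = 0.0225.

T = 0.0225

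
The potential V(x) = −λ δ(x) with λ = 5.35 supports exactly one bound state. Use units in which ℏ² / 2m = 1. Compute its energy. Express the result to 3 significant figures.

The bound state is ψ(x) = √κ e^{−κ|x|}. The derivative jump ψ'(0⁺) − ψ'(0⁻) = −(2mλ/ℏ²)ψ(0) fixes κ = mλ/ℏ² = 2.675.
Then E = −ℏ²κ²/(2m) = −mλ²/(2ℏ²) = -7.156.

E = -7.16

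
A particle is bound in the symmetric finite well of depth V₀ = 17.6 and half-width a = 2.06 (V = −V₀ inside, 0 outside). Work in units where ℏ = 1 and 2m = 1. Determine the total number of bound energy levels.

The dimensionless depth is z₀ = a√(2mV₀)/ℏ = 2.06 × √(17.60) = 8.642.
A new bound state (alternating even/odd) appears each time z₀ passes a multiple of π/2, so N = ⌊2z₀/π⌋ + 1 = ⌊5.502⌋ + 1 = 6.

N = 6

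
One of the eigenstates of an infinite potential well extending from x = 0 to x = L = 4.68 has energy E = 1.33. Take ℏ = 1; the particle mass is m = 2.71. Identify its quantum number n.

For an infinite well E_n = n²π²ℏ²/(2mL²), so n = (L/πℏ)√(2mE).
n = (4.68/π) × √(2 × 2.71 × 1.33) = 4.000 → n = 4.

n = 4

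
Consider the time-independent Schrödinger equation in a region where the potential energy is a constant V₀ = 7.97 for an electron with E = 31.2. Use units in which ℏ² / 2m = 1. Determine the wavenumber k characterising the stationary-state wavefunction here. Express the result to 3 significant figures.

With E > V₀ the solution is oscillatory, ψ ∝ e^{±ikx} with k = √(2m(E − V₀))/ℏ.
k = √(2 × 0.5 × 23.23) = 4.820.

k = 4.82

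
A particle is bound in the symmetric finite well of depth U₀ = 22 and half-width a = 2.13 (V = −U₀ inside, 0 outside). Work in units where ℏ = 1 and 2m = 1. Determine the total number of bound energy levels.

The dimensionless depth is z₀ = a√(2mU₀)/ℏ = 2.13 × √(22.00) = 9.991.
The even/odd transcendental equations gain one root per π/2 in z₀, giving N = 1 + ⌊2z₀/π⌋ = 1 + ⌊6.360⌋ = 7.

N = 7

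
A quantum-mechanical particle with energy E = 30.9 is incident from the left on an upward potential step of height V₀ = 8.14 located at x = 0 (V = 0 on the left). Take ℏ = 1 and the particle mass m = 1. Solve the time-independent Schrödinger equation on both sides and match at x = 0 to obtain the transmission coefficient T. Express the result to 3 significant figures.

On each side the TISE gives plane waves with k = √(2m(E − V))/ℏ: k₁ = √(2·1·30.9) = 7.861, k₂ = √(2·1·22.76) = 6.747.
Matching ψ and ψ′ at x = 0 gives r = (k₁ − k₂)/(k₁ + k₂), so R = r² = 0.005820 and T = 1 − R = 0.9942.

T = 0.994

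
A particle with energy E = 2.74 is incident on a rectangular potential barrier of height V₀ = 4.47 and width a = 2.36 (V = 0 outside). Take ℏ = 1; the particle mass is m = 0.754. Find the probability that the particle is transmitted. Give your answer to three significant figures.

Since E < V₀ the interior solution is evanescent with decay constant κ = √(2m(V₀ − E))/ℏ = 1.615.
κa = 3.812, sinh(κa) = 22.61.
Matching ψ, ψ′ at both faces gives T = [1 + V₀² sinh²(κa) / (4E(V₀ − E))]⁻¹ = 1/539.5 = 0.00185.

T = 0.00185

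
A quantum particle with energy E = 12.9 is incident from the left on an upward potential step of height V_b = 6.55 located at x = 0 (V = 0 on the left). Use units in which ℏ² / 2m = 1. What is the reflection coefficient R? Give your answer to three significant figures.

On each side the TISE gives plane waves with k = √(2m(E − V))/ℏ: k₁ = √(2·½·12.9) = 3.592, k₂ = √(2·½·6.35) = 2.520.
Continuity of ψ and ψ′ at the step yields the reflection amplitude r = (k₁ − k₂)/(k₁ + k₂) = 0.1754; thus R = |r|² = 0.03075, T = 0.9692.

R = 0.0308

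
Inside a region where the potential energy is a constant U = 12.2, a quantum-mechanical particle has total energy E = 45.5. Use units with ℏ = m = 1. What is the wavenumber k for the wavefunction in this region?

With E > U the solution is oscillatory, ψ ∝ e^{±ikx} with k = √(2m(E − U))/ℏ.
k = √(2 × 1 × 33.3) = 8.161.

k = 8.16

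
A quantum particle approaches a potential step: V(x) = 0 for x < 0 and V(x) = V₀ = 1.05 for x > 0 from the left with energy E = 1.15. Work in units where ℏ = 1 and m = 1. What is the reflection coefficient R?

The wavenumbers are k₁ = √(2mE)/ℏ = 1.517 on the left and k₂ = √(2m(E − V₀))/ℏ = 0.4472 on the right.
Matching ψ and ψ′ at x = 0 gives r = (k₁ − k₂)/(k₁ + k₂), so R = r² = 0.2965 and T = 1 − R = 0.7035.

R = 0.297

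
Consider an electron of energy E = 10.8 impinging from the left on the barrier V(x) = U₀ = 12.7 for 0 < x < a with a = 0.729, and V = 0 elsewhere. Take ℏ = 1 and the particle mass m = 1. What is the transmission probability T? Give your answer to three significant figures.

Since E < U₀ the interior solution is evanescent with decay constant κ = √(2m(U₀ − E))/ℏ = 1.949.
κa = 1.421, sinh(κa) = 1.950.
The exact tunnelling result is T⁻¹ = 1 + U₀² sinh²(κa) / [4E(U₀ − E)] = 8.473, so T = 0.118.

T = 0.118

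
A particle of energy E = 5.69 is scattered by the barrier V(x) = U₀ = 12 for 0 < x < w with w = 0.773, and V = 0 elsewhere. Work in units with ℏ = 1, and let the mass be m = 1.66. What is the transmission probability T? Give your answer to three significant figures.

E < U₀: inside the barrier ψ ∝ e^{±κx} with κ = √(2m(U₀ − E))/ℏ = 4.577.
κw = 3.538, sinh(κw) = 17.19.
Matching ψ, ψ′ at both faces gives T = [1 + U₀² sinh²(κw) / (4E(U₀ − E))]⁻¹ = 1/297.1 = 0.00337.

T = 0.00337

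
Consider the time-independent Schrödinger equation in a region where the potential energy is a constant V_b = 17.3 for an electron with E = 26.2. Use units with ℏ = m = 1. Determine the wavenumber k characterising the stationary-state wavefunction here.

k = 4.22

With E > V_b the solution is oscillatory, ψ ∝ e^{±ikx} with k = √(2m(E − V_b))/ℏ.
k = √(2 × 1 × 8.9) = 4.219.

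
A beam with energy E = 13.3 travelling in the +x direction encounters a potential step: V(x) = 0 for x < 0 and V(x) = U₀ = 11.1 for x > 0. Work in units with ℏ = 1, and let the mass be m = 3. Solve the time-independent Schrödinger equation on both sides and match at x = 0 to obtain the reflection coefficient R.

R = 0.178

On each side the TISE gives plane waves with k = √(2m(E − V))/ℏ: k₁ = √(2·3·13.3) = 8.933, k₂ = √(2·3·2.2) = 3.633.
Matching ψ and ψ′ at x = 0 gives r = (k₁ − k₂)/(k₁ + k₂), so R = r² = 0.1779 and T = 1 − R = 0.8221.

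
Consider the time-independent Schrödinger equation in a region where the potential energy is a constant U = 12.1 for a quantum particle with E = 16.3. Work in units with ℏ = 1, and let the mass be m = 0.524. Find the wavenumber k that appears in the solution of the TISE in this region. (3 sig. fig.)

k = 2.10

With E > U the solution is oscillatory, ψ ∝ e^{±ikx} with k = √(2m(E − U))/ℏ.
k = √(2 × 0.524 × 4.2) = 2.098.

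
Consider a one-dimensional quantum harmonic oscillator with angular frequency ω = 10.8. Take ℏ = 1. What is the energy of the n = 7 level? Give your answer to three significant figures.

E = 81.0

Using E_n = (n + ½)ℏω: E_7 = 7.5 × 10.8 = 81.00.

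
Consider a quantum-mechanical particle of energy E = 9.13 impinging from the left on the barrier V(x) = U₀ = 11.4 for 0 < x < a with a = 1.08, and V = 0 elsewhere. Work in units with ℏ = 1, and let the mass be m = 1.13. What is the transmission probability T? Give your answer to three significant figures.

T = 0.0191

E < U₀: inside the barrier ψ ∝ e^{±κx} with κ = √(2m(U₀ − E))/ℏ = 2.265.
κa = 2.446, sinh(κa) = 5.729.
The exact tunnelling result is T⁻¹ = 1 + U₀² sinh²(κa) / [4E(U₀ − E)] = 52.45, so T = 0.0191.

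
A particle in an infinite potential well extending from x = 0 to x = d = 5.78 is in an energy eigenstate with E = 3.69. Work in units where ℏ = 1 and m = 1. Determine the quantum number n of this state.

From E_n = n²π²ℏ²/(2md²) invert to n = √(2md²E)/(πℏ).
n = (5.78/π) × √(2 × 1 × 3.69) = 4.998 → n = 5.

n = 5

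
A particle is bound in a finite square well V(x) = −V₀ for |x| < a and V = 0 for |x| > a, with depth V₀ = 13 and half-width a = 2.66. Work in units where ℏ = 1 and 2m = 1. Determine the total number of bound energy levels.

The dimensionless depth is z₀ = a√(2mV₀)/ℏ = 2.66 × √(13.00) = 9.591.
The even/odd transcendental equations gain one root per π/2 in z₀, giving N = 1 + ⌊2z₀/π⌋ = 1 + ⌊6.106⌋ = 7.

N = 7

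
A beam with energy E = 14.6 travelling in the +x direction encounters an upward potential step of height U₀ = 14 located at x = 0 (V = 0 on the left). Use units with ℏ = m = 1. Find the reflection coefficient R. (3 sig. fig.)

On each side the TISE gives plane waves with k = √(2m(E − V))/ℏ: k₁ = √(2·1·14.6) = 5.404, k₂ = √(2·1·0.6) = 1.095.
Continuity of ψ and ψ′ at the step yields the reflection amplitude r = (k₁ − k₂)/(k₁ + k₂) = 0.6629; thus R = |r|² = 0.4394, T = 0.5606.

R = 0.439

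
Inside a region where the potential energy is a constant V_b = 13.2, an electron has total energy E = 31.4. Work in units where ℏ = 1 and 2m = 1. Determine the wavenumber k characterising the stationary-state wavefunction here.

k = 4.27

With E > V_b the solution is oscillatory, ψ ∝ e^{±ikx} with k = √(2m(E − V_b))/ℏ.
k = √(2 × 0.5 × 18.2) = 4.266.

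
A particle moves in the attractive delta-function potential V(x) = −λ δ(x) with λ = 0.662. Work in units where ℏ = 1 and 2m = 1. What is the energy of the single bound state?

E = -0.110

The bound state is ψ(x) = √κ e^{−κ|x|}. The derivative jump ψ'(0⁺) − ψ'(0⁻) = −(2mλ/ℏ²)ψ(0) fixes κ = mλ/ℏ² = 0.3310.
Then E = −ℏ²κ²/(2m) = −mλ²/(2ℏ²) = -0.1096.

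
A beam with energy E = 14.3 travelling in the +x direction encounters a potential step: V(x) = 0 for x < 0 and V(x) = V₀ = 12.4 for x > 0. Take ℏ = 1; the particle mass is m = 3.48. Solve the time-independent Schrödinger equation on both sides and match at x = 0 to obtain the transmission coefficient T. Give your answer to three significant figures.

The wavenumbers are k₁ = √(2mE)/ℏ = 9.976 on the left and k₂ = √(2m(E − V₀))/ℏ = 3.636 on the right.
Matching ψ and ψ′ at x = 0 gives r = (k₁ − k₂)/(k₁ + k₂), so R = r² = 0.2169 and T = 1 − R = 0.7831.

T = 0.783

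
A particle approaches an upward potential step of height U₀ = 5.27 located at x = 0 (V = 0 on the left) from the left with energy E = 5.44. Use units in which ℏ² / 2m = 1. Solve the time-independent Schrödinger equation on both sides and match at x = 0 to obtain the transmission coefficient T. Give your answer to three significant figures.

On each side the TISE gives plane waves with k = √(2m(E − V))/ℏ: k₁ = √(2·½·5.44) = 2.332, k₂ = √(2·½·0.17) = 0.4123.
Continuity of ψ and ψ′ at the step yields the reflection amplitude r = (k₁ − k₂)/(k₁ + k₂) = 0.6996; thus R = |r|² = 0.4894, T = 0.5106.

T = 0.511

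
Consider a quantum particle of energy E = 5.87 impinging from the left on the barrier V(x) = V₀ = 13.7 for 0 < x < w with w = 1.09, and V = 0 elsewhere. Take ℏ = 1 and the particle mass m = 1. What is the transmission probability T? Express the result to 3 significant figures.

Since E < V₀ the interior solution is evanescent with decay constant κ = √(2m(V₀ − E))/ℏ = 3.957.
κw = 4.313, sinh(κw) = 37.34.
Matching ψ, ψ′ at both faces gives T = [1 + V₀² sinh²(κw) / (4E(V₀ − E))]⁻¹ = 1/1425 = 0.000702.

T = 0.000702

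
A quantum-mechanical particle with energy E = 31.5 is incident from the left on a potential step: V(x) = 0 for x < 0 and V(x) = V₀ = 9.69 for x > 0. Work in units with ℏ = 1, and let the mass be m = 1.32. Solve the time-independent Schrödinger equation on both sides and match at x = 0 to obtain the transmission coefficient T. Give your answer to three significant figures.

On each side the TISE gives plane waves with k = √(2m(E − V))/ℏ: k₁ = √(2·1.32·31.5) = 9.119, k₂ = √(2·1.32·21.81) = 7.588.
Continuity of ψ and ψ′ at the step yields the reflection amplitude r = (k₁ − k₂)/(k₁ + k₂) = 0.09165; thus R = |r|² = 0.008399, T = 0.9916.

T = 0.992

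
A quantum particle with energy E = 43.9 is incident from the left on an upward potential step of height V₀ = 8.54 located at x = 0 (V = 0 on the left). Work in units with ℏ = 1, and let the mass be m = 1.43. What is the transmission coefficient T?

T = 0.997

The wavenumbers are k₁ = √(2mE)/ℏ = 11.21 on the left and k₂ = √(2m(E − V₀))/ℏ = 10.06 on the right.
Matching ψ and ψ′ at x = 0 gives r = (k₁ − k₂)/(k₁ + k₂), so R = r² = 0.002919 and T = 1 − R = 0.9971.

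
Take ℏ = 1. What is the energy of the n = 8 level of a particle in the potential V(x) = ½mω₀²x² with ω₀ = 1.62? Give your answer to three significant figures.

The oscillator eigenvalues are E_n = ℏω₀(n + ½), so E_8 = 1.62 × 8.5 = 13.77.

E = 13.8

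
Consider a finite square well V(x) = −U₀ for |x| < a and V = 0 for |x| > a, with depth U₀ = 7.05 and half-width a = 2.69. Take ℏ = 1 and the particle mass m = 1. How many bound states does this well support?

N = 7

Define the well-strength parameter z₀ = (a/ℏ)√(2mU₀) = 2.69 × √(2·1·7.05) = 10.10.
The even/odd transcendental equations gain one root per π/2 in z₀, giving N = 1 + ⌊2z₀/π⌋ = 1 + ⌊6.430⌋ = 7.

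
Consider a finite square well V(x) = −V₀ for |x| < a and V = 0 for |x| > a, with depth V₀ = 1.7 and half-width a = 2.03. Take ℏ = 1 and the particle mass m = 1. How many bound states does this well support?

Define the well-strength parameter z₀ = (a/ℏ)√(2mV₀) = 2.03 × √(2·1·1.7) = 3.743.
A new bound state (alternating even/odd) appears each time z₀ passes a multiple of π/2, so N = ⌊2z₀/π⌋ + 1 = ⌊2.383⌋ + 1 = 3.

N = 3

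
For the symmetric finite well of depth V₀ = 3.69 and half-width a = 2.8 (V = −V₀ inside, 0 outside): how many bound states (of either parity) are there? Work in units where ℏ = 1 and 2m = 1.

N = 4

Define the well-strength parameter z₀ = (a/ℏ)√(2mV₀) = 2.8 × √(2·0.5·3.69) = 5.379.
The even/odd transcendental equations gain one root per π/2 in z₀, giving N = 1 + ⌊2z₀/π⌋ = 1 + ⌊3.424⌋ = 4.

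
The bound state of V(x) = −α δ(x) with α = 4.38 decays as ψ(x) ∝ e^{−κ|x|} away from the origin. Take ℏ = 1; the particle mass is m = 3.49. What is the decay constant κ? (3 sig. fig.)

Integrating the TISE across x = 0 gives the cusp condition ψ'(0⁺) − ψ'(0⁻) = −(2mα/ℏ²)ψ(0).
With ψ ∝ e^{−κ|x|} this yields −2κ = −2mα/ℏ², so κ = mα/ℏ² = 15.29.

κ = 15.3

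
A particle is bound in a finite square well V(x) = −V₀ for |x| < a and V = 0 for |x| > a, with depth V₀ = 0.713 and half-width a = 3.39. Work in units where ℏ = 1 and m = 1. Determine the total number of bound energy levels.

N = 3

The dimensionless depth is z₀ = a√(2mV₀)/ℏ = 3.39 × √(1.426) = 4.048.
A new bound state (alternating even/odd) appears each time z₀ passes a multiple of π/2, so N = ⌊2z₀/π⌋ + 1 = ⌊2.577⌋ + 1 = 3.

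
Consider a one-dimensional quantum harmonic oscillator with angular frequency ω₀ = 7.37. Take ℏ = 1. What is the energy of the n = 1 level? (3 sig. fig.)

E = 11.1

Using E_n = (n + ½)ℏω₀: E_1 = 1.5 × 7.37 = 11.06.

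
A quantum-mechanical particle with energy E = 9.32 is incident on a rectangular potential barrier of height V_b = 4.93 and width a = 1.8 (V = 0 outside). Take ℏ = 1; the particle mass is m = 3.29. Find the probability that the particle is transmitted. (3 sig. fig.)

Above the barrier the interior wavenumber is k₂ = √(2m(E − V_b))/ℏ = 5.375, giving phase k₂a = 9.674.
T = [1 + V_b² sin²(k₂a) / (4E(E − V_b))]⁻¹ = 1/1.009 = 0.991.

T = 0.991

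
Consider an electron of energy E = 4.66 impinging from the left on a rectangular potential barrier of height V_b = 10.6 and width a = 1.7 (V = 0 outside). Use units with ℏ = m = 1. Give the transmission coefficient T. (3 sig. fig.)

T = 0.0000321

E < V_b: inside the barrier ψ ∝ e^{±κx} with κ = √(2m(V_b − E))/ℏ = 3.447.
κa = 5.859, sinh(κa) = 175.3.
Matching ψ, ψ′ at both faces gives T = [1 + V_b² sinh²(κa) / (4E(V_b − E))]⁻¹ = 1/31170 = 0.0000321.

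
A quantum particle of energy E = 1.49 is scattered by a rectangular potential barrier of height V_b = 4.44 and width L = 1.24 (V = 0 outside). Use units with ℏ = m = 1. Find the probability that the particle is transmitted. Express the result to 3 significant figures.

Since E < V_b the interior solution is evanescent with decay constant κ = √(2m(V_b − E))/ℏ = 2.429.
κL = 3.012, sinh(κL) = 10.14.
Matching ψ, ψ′ at both faces gives T = [1 + V_b² sinh²(κL) / (4E(V_b − E))]⁻¹ = 1/116.3 = 0.00860.

T = 0.00860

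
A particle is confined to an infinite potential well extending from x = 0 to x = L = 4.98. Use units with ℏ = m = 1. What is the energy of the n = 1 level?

E = 0.199

Requiring ψ(0) = ψ(L) = 0 quantises k = nπ/L, hence E_n = ℏ²k²/2m = n²π²ℏ²/(2mL²).
E_1 = 1² × π² / (2 × 1 × 4.98²) = 0.1990.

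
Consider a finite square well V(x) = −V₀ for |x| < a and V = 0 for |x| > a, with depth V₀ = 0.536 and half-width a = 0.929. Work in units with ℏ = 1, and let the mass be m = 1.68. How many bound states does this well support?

Define the well-strength parameter z₀ = (a/ℏ)√(2mV₀) = 0.929 × √(2·1.68·0.536) = 1.247.
A new bound state (alternating even/odd) appears each time z₀ passes a multiple of π/2, so N = ⌊2z₀/π⌋ + 1 = ⌊0.7937⌋ + 1 = 1.

N = 1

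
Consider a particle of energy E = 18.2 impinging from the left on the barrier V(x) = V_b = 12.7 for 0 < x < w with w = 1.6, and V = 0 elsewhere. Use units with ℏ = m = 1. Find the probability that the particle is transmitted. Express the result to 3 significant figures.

T = 0.783

E > V_b: inside the barrier k₂ = √(2m(E − V_b))/ℏ = 3.317, k₂w = 5.307.
Matching at both interfaces gives T⁻¹ = 1 + V_b² sin²(k₂w) / [4E(E − V_b)] = 1.277, hence T = 0.783.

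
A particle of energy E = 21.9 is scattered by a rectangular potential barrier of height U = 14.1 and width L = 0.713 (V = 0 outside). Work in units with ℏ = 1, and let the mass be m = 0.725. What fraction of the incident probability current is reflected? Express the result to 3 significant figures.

R = 0.118

E > U: inside the barrier k₂ = √(2m(E − U))/ℏ = 3.363, k₂L = 2.398.
Matching at both interfaces gives T⁻¹ = 1 + U² sin²(k₂L) / [4E(E − U)] = 1.133, hence T = 0.882.
R = 1 − T = 0.118.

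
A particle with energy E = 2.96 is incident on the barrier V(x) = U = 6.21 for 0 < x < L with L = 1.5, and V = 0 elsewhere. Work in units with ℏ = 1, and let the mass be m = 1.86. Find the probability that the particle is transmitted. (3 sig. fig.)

T = 0.000118

E < U: inside the barrier ψ ∝ e^{±κx} with κ = √(2m(U − E))/ℏ = 3.477.
κL = 5.216, sinh(κL) = 92.06.
The exact tunnelling result is T⁻¹ = 1 + U² sinh²(κL) / [4E(U − E)] = 8494, so T = 0.000118.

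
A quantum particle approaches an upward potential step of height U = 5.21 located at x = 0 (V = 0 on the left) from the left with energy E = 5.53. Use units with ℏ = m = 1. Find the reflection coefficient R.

The wavenumbers are k₁ = √(2mE)/ℏ = 3.326 on the left and k₂ = √(2m(E − U))/ℏ = 0.8000 on the right.
Matching ψ and ψ′ at x = 0 gives r = (k₁ − k₂)/(k₁ + k₂), so R = r² = 0.3748 and T = 1 − R = 0.6252.

R = 0.375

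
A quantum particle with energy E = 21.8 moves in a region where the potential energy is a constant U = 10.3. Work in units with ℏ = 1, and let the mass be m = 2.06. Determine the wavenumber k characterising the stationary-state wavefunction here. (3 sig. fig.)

With E > U the solution is oscillatory, ψ ∝ e^{±ikx} with k = √(2m(E − U))/ℏ.
k = √(2 × 2.06 × 11.5) = 6.883.

k = 6.88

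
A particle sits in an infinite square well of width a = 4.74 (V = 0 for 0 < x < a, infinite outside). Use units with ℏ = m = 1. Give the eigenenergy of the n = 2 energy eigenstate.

Requiring ψ(0) = ψ(a) = 0 quantises k = nπ/a, hence E_n = ℏ²k²/2m = n²π²ℏ²/(2ma²).
E_2 = 2² × π² / (2 × 1 × 4.74²) = 0.8786.

E = 0.879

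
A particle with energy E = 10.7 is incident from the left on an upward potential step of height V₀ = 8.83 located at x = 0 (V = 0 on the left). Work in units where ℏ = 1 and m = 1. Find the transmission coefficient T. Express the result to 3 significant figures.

The wavenumbers are k₁ = √(2mE)/ℏ = 4.626 on the left and k₂ = √(2m(E − V₀))/ℏ = 1.934 on the right.
Matching ψ and ψ′ at x = 0 gives r = (k₁ − k₂)/(k₁ + k₂), so R = r² = 0.1684 and T = 1 − R = 0.8316.

T = 0.832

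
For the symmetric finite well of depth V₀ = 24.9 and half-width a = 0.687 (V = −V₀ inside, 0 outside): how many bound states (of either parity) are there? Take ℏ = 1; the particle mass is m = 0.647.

Define the well-strength parameter z₀ = (a/ℏ)√(2mV₀) = 0.687 × √(2·0.647·24.9) = 3.900.
A new bound state (alternating even/odd) appears each time z₀ passes a multiple of π/2, so N = ⌊2z₀/π⌋ + 1 = ⌊2.483⌋ + 1 = 3.

N = 3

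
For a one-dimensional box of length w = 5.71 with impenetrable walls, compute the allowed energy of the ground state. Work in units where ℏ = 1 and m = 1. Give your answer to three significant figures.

Requiring ψ(0) = ψ(w) = 0 quantises k = nπ/w, hence E_n = ℏ²k²/2m = n²π²ℏ²/(2mw²).
E_1 = 1² × π² / (2 × 1 × 5.71²) = 0.1514.

E = 0.151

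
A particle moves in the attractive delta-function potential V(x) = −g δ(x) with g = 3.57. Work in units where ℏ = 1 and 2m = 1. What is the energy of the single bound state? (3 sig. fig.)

The bound state is ψ(x) = √κ e^{−κ|x|}. The derivative jump ψ'(0⁺) − ψ'(0⁻) = −(2mg/ℏ²)ψ(0) fixes κ = mg/ℏ² = 1.785.
Then E = −ℏ²κ²/(2m) = −mg²/(2ℏ²) = -3.186.

E = -3.19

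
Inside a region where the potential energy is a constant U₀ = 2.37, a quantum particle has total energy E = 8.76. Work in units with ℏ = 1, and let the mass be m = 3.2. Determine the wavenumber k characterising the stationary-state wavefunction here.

k = 6.39

With E > U₀ the solution is oscillatory, ψ ∝ e^{±ikx} with k = √(2m(E − U₀))/ℏ.
k = √(2 × 3.2 × 6.39) = 6.395.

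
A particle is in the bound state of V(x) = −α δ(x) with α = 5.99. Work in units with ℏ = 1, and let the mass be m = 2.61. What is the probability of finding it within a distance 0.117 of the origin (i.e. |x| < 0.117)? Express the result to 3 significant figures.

The normalised bound state is ψ = √κ e^{−κ|x|} with κ = mα/ℏ² = 15.63.
P(|x| < d) = ∫_{−d}^{d} κ e^{−2κ|x|} dx = 1 − e^{−2κd} = 1 − e^{−3.658} = 0.9742.

P = 0.974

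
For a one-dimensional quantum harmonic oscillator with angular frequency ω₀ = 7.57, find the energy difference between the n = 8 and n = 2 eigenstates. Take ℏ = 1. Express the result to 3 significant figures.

ΔE = 45.4

E_n = ℏω₀(n + ½), so ΔE = (8 − 2) ℏω₀ = 6 × 7.57 = 45.42.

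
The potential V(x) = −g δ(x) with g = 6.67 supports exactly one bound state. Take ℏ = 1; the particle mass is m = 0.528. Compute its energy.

E = -11.7

The bound state is ψ(x) = √κ e^{−κ|x|}. The derivative jump ψ'(0⁺) − ψ'(0⁻) = −(2mg/ℏ²)ψ(0) fixes κ = mg/ℏ² = 3.522.
Then E = −ℏ²κ²/(2m) = −mg²/(2ℏ²) = -11.75.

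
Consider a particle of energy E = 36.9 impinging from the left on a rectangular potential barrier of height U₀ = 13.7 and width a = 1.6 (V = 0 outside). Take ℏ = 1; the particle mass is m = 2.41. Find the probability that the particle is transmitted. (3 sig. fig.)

E > U₀: inside the barrier k₂ = √(2m(E − U₀))/ℏ = 10.57, k₂a = 16.92.
Matching at both interfaces gives T⁻¹ = 1 + U₀² sin²(k₂a) / [4E(E − U₀)] = 1.048, hence T = 0.954.

T = 0.954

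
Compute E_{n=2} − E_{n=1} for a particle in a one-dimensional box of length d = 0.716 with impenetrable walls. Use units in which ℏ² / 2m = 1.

ΔE = 57.8

E_n = n²π²ℏ²/(2md²), so ΔE = (2² − 1²) π²ℏ²/(2md²).
ΔE = 3 × π² / (2 × 0.5 × 0.716²) = 57.76.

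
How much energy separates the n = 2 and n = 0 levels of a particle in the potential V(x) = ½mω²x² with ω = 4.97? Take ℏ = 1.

E_n = ℏω(n + ½), so ΔE = (2 − 0) ℏω = 2 × 4.97 = 9.940.

ΔE = 9.94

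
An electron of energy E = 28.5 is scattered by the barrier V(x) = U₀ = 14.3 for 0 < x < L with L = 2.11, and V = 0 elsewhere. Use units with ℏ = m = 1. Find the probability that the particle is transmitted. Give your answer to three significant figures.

T = 0.894

E > U₀: inside the barrier k₂ = √(2m(E − U₀))/ℏ = 5.329, k₂L = 11.24.
T = [1 + U₀² sin²(k₂L) / (4E(E − U₀))]⁻¹ = 1/1.119 = 0.894.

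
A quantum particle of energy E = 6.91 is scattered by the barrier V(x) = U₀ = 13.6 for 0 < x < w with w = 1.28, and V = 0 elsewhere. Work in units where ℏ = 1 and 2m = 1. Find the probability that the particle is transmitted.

E < U₀: inside the barrier ψ ∝ e^{±κx} with κ = √(2m(U₀ − E))/ℏ = 2.587.
κw = 3.311, sinh(κw) = 13.68.
The exact tunnelling result is T⁻¹ = 1 + U₀² sinh²(κw) / [4E(U₀ − E)] = 188.3, so T = 0.00531.

T = 0.00531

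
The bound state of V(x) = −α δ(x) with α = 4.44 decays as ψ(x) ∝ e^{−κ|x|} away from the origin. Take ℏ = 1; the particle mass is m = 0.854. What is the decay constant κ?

Integrate −(ℏ²/2m)ψ'' − αδ(x)ψ = Eψ from −ε to +ε: the ψ'' term gives ψ'(0⁺) − ψ'(0⁻) and the δ term gives −(2mα/ℏ²)ψ(0).
With ψ ∝ e^{−κ|x|} this yields −2κ = −2mα/ℏ², so κ = mα/ℏ² = 3.792.

κ = 3.79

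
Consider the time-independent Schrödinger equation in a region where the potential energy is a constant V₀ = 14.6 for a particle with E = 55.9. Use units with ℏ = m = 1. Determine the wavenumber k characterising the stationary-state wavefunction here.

With E > V₀ the solution is oscillatory, ψ ∝ e^{±ikx} with k = √(2m(E − V₀))/ℏ.
k = √(2 × 1 × 41.3) = 9.088.

k = 9.09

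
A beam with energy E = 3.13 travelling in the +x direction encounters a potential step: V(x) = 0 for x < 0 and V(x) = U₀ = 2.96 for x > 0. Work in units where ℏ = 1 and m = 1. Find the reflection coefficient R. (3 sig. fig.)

On each side the TISE gives plane waves with k = √(2m(E − V))/ℏ: k₁ = √(2·1·3.13) = 2.502, k₂ = √(2·1·0.17) = 0.5831.
Continuity of ψ and ψ′ at the step yields the reflection amplitude r = (k₁ − k₂)/(k₁ + k₂) = 0.6220; thus R = |r|² = 0.3869, T = 0.6131.

R = 0.387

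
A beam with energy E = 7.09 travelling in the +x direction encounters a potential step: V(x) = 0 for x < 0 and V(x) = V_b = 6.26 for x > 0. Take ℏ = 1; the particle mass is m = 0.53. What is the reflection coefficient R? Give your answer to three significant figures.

R = 0.240

On each side the TISE gives plane waves with k = √(2m(E − V))/ℏ: k₁ = √(2·0.53·7.09) = 2.741, k₂ = √(2·0.53·0.83) = 0.9380.
Matching ψ and ψ′ at x = 0 gives r = (k₁ − k₂)/(k₁ + k₂), so R = r² = 0.2402 and T = 1 − R = 0.7598.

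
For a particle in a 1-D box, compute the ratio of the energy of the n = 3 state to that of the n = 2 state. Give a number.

2.25

E_n = n²π²ℏ²/(2mL²) so the ratio is n₂²/n₁² = 9/4 = 2.25.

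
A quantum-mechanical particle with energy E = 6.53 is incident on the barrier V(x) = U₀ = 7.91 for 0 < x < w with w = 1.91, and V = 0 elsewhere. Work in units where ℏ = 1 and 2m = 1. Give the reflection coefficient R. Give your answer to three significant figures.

R = 0.974

E < U₀: inside the barrier ψ ∝ e^{±κx} with κ = √(2m(U₀ − E))/ℏ = 1.175.
κw = 2.244, sinh(κw) = 4.661.
Matching ψ, ψ′ at both faces gives T = [1 + U₀² sinh²(κw) / (4E(U₀ − E))]⁻¹ = 1/38.71 = 0.0258.
R = 1 − T = 0.974.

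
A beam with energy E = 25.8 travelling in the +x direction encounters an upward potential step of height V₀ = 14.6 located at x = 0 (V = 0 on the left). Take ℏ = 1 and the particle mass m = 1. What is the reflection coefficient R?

R = 0.0423

The wavenumbers are k₁ = √(2mE)/ℏ = 7.183 on the left and k₂ = √(2m(E − V₀))/ℏ = 4.733 on the right.
Continuity of ψ and ψ′ at the step yields the reflection amplitude r = (k₁ − k₂)/(k₁ + k₂) = 0.2056; thus R = |r|² = 0.04229, T = 0.9577.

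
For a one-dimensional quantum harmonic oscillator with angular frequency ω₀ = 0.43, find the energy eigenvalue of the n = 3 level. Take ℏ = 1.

E = 1.51

The oscillator eigenvalues are E_n = ℏω₀(n + ½), so E_3 = 0.43 × 3.5 = 1.505.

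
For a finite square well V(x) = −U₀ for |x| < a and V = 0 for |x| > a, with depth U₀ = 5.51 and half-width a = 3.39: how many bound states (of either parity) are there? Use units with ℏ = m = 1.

N = 8

Define the well-strength parameter z₀ = (a/ℏ)√(2mU₀) = 3.39 × √(2·1·5.51) = 11.25.
The even/odd transcendental equations gain one root per π/2 in z₀, giving N = 1 + ⌊2z₀/π⌋ = 1 + ⌊7.164⌋ = 8.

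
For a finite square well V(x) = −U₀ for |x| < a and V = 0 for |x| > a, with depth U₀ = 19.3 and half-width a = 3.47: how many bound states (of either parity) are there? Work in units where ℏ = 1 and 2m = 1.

The dimensionless depth is z₀ = a√(2mU₀)/ℏ = 3.47 × √(19.30) = 15.24.
A new bound state (alternating even/odd) appears each time z₀ passes a multiple of π/2, so N = ⌊2z₀/π⌋ + 1 = ⌊9.705⌋ + 1 = 10.

N = 10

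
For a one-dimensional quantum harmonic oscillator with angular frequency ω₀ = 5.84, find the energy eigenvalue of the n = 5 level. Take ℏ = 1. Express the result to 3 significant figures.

The oscillator eigenvalues are E_n = ℏω₀(n + ½), so E_5 = 5.84 × 5.5 = 32.12.

E = 32.1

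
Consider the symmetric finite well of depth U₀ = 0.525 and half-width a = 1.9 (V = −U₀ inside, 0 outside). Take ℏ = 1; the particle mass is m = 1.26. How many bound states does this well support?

N = 2

The dimensionless depth is z₀ = a√(2mU₀)/ℏ = 1.9 × √(1.323) = 2.185.
A new bound state (alternating even/odd) appears each time z₀ passes a multiple of π/2, so N = ⌊2z₀/π⌋ + 1 = ⌊1.391⌋ + 1 = 2.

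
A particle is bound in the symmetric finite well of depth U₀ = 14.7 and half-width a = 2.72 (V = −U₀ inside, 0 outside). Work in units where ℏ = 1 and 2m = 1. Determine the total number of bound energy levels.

Define the well-strength parameter z₀ = (a/ℏ)√(2mU₀) = 2.72 × √(2·0.5·14.7) = 10.43.
A new bound state (alternating even/odd) appears each time z₀ passes a multiple of π/2, so N = ⌊2z₀/π⌋ + 1 = ⌊6.639⌋ + 1 = 7.

N = 7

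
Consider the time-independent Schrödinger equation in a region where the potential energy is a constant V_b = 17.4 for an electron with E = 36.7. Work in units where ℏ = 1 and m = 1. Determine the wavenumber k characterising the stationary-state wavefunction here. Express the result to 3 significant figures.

k = 6.21

With E > V_b the solution is oscillatory, ψ ∝ e^{±ikx} with k = √(2m(E − V_b))/ℏ.
k = √(2 × 1 × 19.3) = 6.213.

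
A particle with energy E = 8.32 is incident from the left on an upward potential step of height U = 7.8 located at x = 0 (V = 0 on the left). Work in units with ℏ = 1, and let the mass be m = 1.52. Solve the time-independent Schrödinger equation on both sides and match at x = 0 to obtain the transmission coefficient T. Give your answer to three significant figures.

T = 0.640

On each side the TISE gives plane waves with k = √(2m(E − V))/ℏ: k₁ = √(2·1.52·8.32) = 5.029, k₂ = √(2·1.52·0.52) = 1.257.
Matching ψ and ψ′ at x = 0 gives r = (k₁ − k₂)/(k₁ + k₂), so R = r² = 0.3600 and T = 1 − R = 0.6400.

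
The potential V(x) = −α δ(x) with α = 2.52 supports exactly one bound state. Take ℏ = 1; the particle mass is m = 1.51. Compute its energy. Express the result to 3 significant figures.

For x ≠ 0 the bound state is ψ ∝ e^{−κ|x|}; integrating the TISE across the delta gives the cusp condition 2κ = 2mα/ℏ², so κ = 3.805.
Then E = −ℏ²κ²/(2m) = −mα²/(2ℏ²) = -4.795.

E = -4.79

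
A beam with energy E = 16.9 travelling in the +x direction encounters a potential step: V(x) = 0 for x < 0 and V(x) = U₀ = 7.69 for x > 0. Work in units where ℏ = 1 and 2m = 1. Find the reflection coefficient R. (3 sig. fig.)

R = 0.0227

On each side the TISE gives plane waves with k = √(2m(E − V))/ℏ: k₁ = √(2·½·16.9) = 4.111, k₂ = √(2·½·9.21) = 3.035.
Matching ψ and ψ′ at x = 0 gives r = (k₁ − k₂)/(k₁ + k₂), so R = r² = 0.02268 and T = 1 − R = 0.9773.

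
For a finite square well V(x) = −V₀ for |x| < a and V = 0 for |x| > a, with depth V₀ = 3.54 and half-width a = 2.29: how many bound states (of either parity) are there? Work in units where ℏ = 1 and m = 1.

N = 4

Define the well-strength parameter z₀ = (a/ℏ)√(2mV₀) = 2.29 × √(2·1·3.54) = 6.093.
The even/odd transcendental equations gain one root per π/2 in z₀, giving N = 1 + ⌊2z₀/π⌋ = 1 + ⌊3.879⌋ = 4.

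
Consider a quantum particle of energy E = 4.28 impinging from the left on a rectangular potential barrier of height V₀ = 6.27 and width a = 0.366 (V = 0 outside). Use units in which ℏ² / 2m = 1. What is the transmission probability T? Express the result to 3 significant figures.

T = 0.749

E < V₀: inside the barrier ψ ∝ e^{±κx} with κ = √(2m(V₀ − E))/ℏ = 1.411.
κa = 0.5163, sinh(κa) = 0.5396.
Matching ψ, ψ′ at both faces gives T = [1 + V₀² sinh²(κa) / (4E(V₀ − E))]⁻¹ = 1/1.336 = 0.749.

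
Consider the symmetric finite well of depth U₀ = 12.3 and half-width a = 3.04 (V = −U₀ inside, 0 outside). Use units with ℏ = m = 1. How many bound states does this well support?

The dimensionless depth is z₀ = a√(2mU₀)/ℏ = 3.04 × √(24.60) = 15.08.
The even/odd transcendental equations gain one root per π/2 in z₀, giving N = 1 + ⌊2z₀/π⌋ = 1 + ⌊9.599⌋ = 10.

N = 10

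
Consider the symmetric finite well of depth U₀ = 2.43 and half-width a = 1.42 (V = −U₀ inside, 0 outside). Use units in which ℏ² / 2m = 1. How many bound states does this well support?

Define the well-strength parameter z₀ = (a/ℏ)√(2mU₀) = 1.42 × √(2·0.5·2.43) = 2.214.
The even/odd transcendental equations gain one root per π/2 in z₀, giving N = 1 + ⌊2z₀/π⌋ = 1 + ⌊1.409⌋ = 2.

N = 2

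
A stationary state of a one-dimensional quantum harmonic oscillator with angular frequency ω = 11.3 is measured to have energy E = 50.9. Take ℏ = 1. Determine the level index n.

Invert E_n = (n + ½)ℏω: n = E/ℏω − ½ = 4.004, so n = 4.

n = 4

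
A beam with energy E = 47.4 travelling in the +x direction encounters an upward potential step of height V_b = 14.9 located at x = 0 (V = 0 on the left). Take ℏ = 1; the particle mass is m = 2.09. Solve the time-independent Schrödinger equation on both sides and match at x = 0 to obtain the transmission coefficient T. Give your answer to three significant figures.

The wavenumbers are k₁ = √(2mE)/ℏ = 14.08 on the left and k₂ = √(2m(E − V_b))/ℏ = 11.66 on the right.
Matching ψ and ψ′ at x = 0 gives r = (k₁ − k₂)/(k₁ + k₂), so R = r² = 0.008849 and T = 1 − R = 0.9912.

T = 0.991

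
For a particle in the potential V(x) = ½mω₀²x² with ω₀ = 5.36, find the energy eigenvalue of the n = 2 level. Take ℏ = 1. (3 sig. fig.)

Using E_n = (n + ½)ℏω₀: E_2 = 2.5 × 5.36 = 13.40.

E = 13.4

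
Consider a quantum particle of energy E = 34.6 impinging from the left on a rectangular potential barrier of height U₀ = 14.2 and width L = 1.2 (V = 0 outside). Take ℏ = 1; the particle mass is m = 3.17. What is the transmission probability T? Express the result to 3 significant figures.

T = 0.947

E > U₀: inside the barrier k₂ = √(2m(E − U₀))/ℏ = 11.37, k₂L = 13.65.
T = [1 + U₀² sin²(k₂L) / (4E(E − U₀))]⁻¹ = 1/1.056 = 0.947.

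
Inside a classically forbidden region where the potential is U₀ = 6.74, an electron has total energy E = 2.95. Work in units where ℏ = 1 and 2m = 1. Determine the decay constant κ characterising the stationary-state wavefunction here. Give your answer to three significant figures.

κ = 1.95

Since E < U₀ the TISE in this region is ψ'' = κ²ψ with κ = √(2m(U₀ − E))/ℏ.
κ = √(2 × 0.5 × 3.79) = 1.947.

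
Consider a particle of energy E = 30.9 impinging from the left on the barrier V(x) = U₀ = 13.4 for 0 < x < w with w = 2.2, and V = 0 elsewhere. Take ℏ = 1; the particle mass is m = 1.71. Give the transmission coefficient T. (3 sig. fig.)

Above the barrier the interior wavenumber is k₂ = √(2m(E − U₀))/ℏ = 7.736, giving phase k₂w = 17.02.
T = [1 + U₀² sin²(k₂w) / (4E(E − U₀))]⁻¹ = 1/1.078 = 0.928.

T = 0.928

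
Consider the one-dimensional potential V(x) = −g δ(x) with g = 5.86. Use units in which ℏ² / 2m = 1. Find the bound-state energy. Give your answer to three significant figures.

E = -8.58

For x ≠ 0 the bound state is ψ ∝ e^{−κ|x|}; integrating the TISE across the delta gives the cusp condition 2κ = 2mg/ℏ², so κ = 2.930.
Then E = −ℏ²κ²/(2m) = −mg²/(2ℏ²) = -8.585.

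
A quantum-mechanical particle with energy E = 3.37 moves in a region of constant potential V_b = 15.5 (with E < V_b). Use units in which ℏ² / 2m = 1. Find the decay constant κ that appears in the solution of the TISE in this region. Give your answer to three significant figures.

Since E < V_b the TISE in this region is ψ'' = κ²ψ with κ = √(2m(V_b − E))/ℏ.
κ = √(2 × 0.5 × 12.13) = 3.483.

κ = 3.48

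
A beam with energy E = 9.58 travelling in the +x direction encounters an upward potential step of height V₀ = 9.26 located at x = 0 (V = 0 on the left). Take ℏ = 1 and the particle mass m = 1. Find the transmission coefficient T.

T = 0.523

The wavenumbers are k₁ = √(2mE)/ℏ = 4.377 on the left and k₂ = √(2m(E − V₀))/ℏ = 0.8000 on the right.
Matching ψ and ψ′ at x = 0 gives r = (k₁ − k₂)/(k₁ + k₂), so R = r² = 0.4774 and T = 1 − R = 0.5226.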